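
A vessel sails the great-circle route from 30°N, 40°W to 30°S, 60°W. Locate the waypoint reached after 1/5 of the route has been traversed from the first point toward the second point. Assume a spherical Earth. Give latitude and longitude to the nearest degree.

≈ 18°N, 44°W

Write both endpoints as unit vectors p₁, p₂ with components (cos φ cos λ, cos φ sin λ, sin φ).
The central angle between the endpoints is δ = arccos(p₁·p₂) ≈ 1.099 rad (62.9°).
Interpolate at f = 1/5 with slerp weights a = sin((1−f)δ)/sin δ ≈ 0.865, b = sin(fδ)/sin δ ≈ 0.245.
p = a·p₁ + b·p₂ ≈ (0.680, -0.665, 0.310); φ = arcsin(p_z) ≈ 18.06°, λ = atan2(p_y, p_x) ≈ -44.37°.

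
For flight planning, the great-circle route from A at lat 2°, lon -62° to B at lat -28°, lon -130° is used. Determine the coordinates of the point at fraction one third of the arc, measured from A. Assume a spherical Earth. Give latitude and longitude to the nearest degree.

≈ lat -10°, lon -83°

Convert each endpoint to a unit vector on the sphere (x = cos φ cos λ, y = cos φ sin λ, z = sin φ).
The central angle between the endpoints is δ = arccos(p₁·p₂) ≈ 1.251 rad (71.7°).
Interpolate at f = 1/3 with slerp weights a = sin((1−f)δ)/sin δ ≈ 0.780, b = sin(fδ)/sin δ ≈ 0.427.
p = a·p₁ + b·p₂ ≈ (0.124, -0.977, -0.173); φ = arcsin(p_z) ≈ -9.97°, λ = atan2(p_y, p_x) ≈ -82.77°.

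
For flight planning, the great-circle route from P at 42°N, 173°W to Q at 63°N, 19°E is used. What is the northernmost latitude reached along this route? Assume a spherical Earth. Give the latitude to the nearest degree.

The great circle lies in the plane with unit normal n̂ = (p₁ × p₂)/|p₁ × p₂|.
Here n̂_z ≈ -0.073; the vertex latitude is φ_max = arccos|n̂_z| ≈ 85.8°.
Check via Clairaut: cos φ_max = |cos φ₁| · sin C = cos(42.0°)·sin(5.6°) ≈ 0.073, again giving ≈ 85.8°.

≈ 86°N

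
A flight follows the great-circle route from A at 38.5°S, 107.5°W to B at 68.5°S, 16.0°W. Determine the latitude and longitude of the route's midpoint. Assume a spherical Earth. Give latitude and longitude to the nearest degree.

≈ 61°S, 82°W

Write both endpoints as unit vectors p₁, p₂ with components (cos φ cos λ, cos φ sin λ, sin φ).
The central angle between the endpoints is δ = arccos(p₁·p₂) ≈ 0.962 rad (55.1°).
Interpolate at f = 1/2 with slerp weights a = sin((1−f)δ)/sin δ ≈ 0.564, b = sin(fδ)/sin δ ≈ 0.564.
p = a·p₁ + b·p₂ ≈ (0.066, -0.478, -0.876); φ = arcsin(p_z) ≈ -61.15°, λ = atan2(p_y, p_x) ≈ -82.14°.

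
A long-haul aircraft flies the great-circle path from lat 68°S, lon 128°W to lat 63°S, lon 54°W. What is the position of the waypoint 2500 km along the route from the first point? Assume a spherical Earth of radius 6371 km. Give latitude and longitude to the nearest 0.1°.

≈ lat 67.0°S, lon 66.8°W

From cos δ = sin φ₁ sin φ₂ + cos φ₁ cos φ₂ cos Δλ, the central angle is δ ≈ 0.509 rad (29.2°). The total great-circle distance is δ·R ≈ 0.509 × 6371 ≈ 3246 km, so the target fraction is f = 2500/3246 ≈ 0.770.
Interpolate at f ≈ 0.770 with slerp weights a = sin((1−f)δ)/sin δ ≈ 0.239, b = sin(fδ)/sin δ ≈ 0.784.
p = a·p₁ + b·p₂ ≈ (0.154, -0.359, -0.921); φ = arcsin(p_z) ≈ -67.02°, λ = atan2(p_y, p_x) ≈ -66.76°.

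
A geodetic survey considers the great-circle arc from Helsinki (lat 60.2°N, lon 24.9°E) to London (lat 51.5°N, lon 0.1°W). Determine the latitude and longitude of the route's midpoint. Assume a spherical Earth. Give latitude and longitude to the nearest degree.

Convert each endpoint to a unit vector on the sphere (x = cos φ cos λ, y = cos φ sin λ, z = sin φ).
The central angle between the endpoints is δ = arccos(p₁·p₂) ≈ 0.286 rad (16.4°).
Interpolate at f = 1/2 with slerp weights a = sin((1−f)δ)/sin δ ≈ 0.505, b = sin(fδ)/sin δ ≈ 0.505.
p = a·p₁ + b·p₂ ≈ (0.542, 0.105, 0.834); φ = arcsin(p_z) ≈ 56.48°, λ = atan2(p_y, p_x) ≈ 10.98°.

≈ lat 56°N, lon 11°E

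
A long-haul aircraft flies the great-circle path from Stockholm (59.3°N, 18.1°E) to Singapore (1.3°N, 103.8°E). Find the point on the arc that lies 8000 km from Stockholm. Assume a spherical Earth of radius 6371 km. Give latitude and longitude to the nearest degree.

≈ 14°N, 96°E

Write both endpoints as unit vectors p₁, p₂ with components (cos φ cos λ, cos φ sin λ, sin φ).
The central angle between the endpoints is δ = arccos(p₁·p₂) ≈ 1.513 rad (86.7°). The total great-circle distance is δ·R ≈ 1.513 × 6371 ≈ 9639 km, so the target fraction is f = 8000/9639 ≈ 0.830.
Interpolate at f ≈ 0.830 with slerp weights a = sin((1−f)δ)/sin δ ≈ 0.255, b = sin(fδ)/sin δ ≈ 0.952.
p = a·p₁ + b·p₂ ≈ (-0.103, 0.965, 0.241); φ = arcsin(p_z) ≈ 13.93°, λ = atan2(p_y, p_x) ≈ 96.12°.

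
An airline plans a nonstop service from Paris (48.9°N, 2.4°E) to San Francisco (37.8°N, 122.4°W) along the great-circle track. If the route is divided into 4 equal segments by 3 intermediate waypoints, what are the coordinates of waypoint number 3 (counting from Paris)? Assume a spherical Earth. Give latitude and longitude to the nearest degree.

Write both endpoints as unit vectors p₁, p₂ with components (cos φ cos λ, cos φ sin λ, sin φ).
The central angle between the endpoints is δ = arccos(p₁·p₂) ≈ 1.405 rad (80.5°).
Interpolate at f = 3/4 with slerp weights a = sin((1−f)δ)/sin δ ≈ 0.349, b = sin(fδ)/sin δ ≈ 0.881.
p = a·p₁ + b·p₂ ≈ (-0.144, -0.578, 0.803); φ = arcsin(p_z) ≈ 53.42°, λ = atan2(p_y, p_x) ≈ -103.99°.

≈ 53°N, 104°W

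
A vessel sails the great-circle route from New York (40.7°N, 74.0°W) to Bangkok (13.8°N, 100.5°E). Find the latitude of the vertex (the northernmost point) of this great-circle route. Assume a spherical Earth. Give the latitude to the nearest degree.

≈ 85°N

The great circle lies in the plane with unit normal n̂ = (p₁ × p₂)/|p₁ × p₂|.
Here n̂_z ≈ +0.086; the vertex latitude is φ_max = arccos|n̂_z| ≈ 85.0°.
Check via Clairaut: cos φ_max = |cos φ₁| · sin C = cos(40.7°)·sin(6.5°) ≈ 0.086, again giving ≈ 85.0°.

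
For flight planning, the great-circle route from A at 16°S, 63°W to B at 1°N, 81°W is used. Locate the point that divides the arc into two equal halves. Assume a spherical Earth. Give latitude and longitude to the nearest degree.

≈ 8°S, 72°W

Convert each endpoint to a unit vector on the sphere (x = cos φ cos λ, y = cos φ sin λ, z = sin φ).
The central angle between the endpoints is δ = arccos(p₁·p₂) ≈ 0.429 rad (24.6°).
Interpolate at f = 1/2 with slerp weights a = sin((1−f)δ)/sin δ ≈ 0.512, b = sin(fδ)/sin δ ≈ 0.512.
p = a·p₁ + b·p₂ ≈ (0.303, -0.944, -0.132); φ = arcsin(p_z) ≈ -7.59°, λ = atan2(p_y, p_x) ≈ -72.18°.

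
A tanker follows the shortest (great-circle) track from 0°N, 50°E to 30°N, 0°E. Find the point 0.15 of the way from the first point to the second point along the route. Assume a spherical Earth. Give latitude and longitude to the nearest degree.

≈ 5°N, 43°E

Write both endpoints as unit vectors p₁, p₂ with components (cos φ cos λ, cos φ sin λ, sin φ).
The central angle between the endpoints is δ = arccos(p₁·p₂) ≈ 0.980 rad (56.2°).
Interpolate at f = 0.15 with slerp weights a = sin((1−f)δ)/sin δ ≈ 0.891, b = sin(fδ)/sin δ ≈ 0.176.
p = a·p₁ + b·p₂ ≈ (0.725, 0.683, 0.088); φ = arcsin(p_z) ≈ 5.06°, λ = atan2(p_y, p_x) ≈ 43.25°.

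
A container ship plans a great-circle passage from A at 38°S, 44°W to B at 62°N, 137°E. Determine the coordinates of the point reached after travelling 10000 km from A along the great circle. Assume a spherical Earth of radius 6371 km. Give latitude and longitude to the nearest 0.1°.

≈ 51.9°N, 45.9°W

Convert each endpoint to a unit vector on the sphere (x = cos φ cos λ, y = cos φ sin λ, z = sin φ).
The central angle between the endpoints is δ = arccos(p₁·p₂) ≈ 2.723 rad (156.0°). The total great-circle distance is δ·R ≈ 2.723 × 6371 ≈ 17346 km, so the target fraction is f = 10000/17346 ≈ 0.577.
Interpolate at f ≈ 0.577 with slerp weights a = sin((1−f)δ)/sin δ ≈ 2.246, b = sin(fδ)/sin δ ≈ 2.458.
p = a·p₁ + b·p₂ ≈ (0.429, -0.443, 0.787); φ = arcsin(p_z) ≈ 51.92°, λ = atan2(p_y, p_x) ≈ -45.87°.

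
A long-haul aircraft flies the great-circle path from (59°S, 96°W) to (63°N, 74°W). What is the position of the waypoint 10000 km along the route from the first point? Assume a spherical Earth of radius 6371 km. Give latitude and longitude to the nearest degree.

Convert each endpoint to a unit vector on the sphere (x = cos φ cos λ, y = cos φ sin λ, z = sin φ).
The central angle between the endpoints is δ = arccos(p₁·p₂) ≈ 2.150 rad (123.2°). The total great-circle distance is δ·R ≈ 2.150 × 6371 ≈ 13695 km, so the target fraction is f = 10000/13695 ≈ 0.730.
Interpolate at f ≈ 0.730 with slerp weights a = sin((1−f)δ)/sin δ ≈ 0.655, b = sin(fδ)/sin δ ≈ 1.195.
p = a·p₁ + b·p₂ ≈ (0.114, -0.857, 0.503); φ = arcsin(p_z) ≈ 30.22°, λ = atan2(p_y, p_x) ≈ -82.40°.

≈ (30°N, 82°W)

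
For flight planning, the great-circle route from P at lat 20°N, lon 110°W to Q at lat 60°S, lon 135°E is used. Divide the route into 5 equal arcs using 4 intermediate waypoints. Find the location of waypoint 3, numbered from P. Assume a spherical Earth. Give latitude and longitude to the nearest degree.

The haversine formula gives a central angle δ ≈ 2.088 rad (119.7°) between the endpoints.
Interpolate at f = 3/5 with slerp weights a = sin((1−f)δ)/sin δ ≈ 0.853, b = sin(fδ)/sin δ ≈ 1.093.
p = a·p₁ + b·p₂ ≈ (-0.661, -0.367, -0.655); φ = arcsin(p_z) ≈ -40.91°, λ = atan2(p_y, p_x) ≈ -150.95°.

≈ lat 41°S, lon 151°W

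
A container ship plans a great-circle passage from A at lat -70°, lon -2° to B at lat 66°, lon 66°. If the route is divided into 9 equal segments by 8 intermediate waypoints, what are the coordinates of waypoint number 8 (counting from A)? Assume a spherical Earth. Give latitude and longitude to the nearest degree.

≈ lat 52°, lon 52°

Convert each endpoint to a unit vector on the sphere (x = cos φ cos λ, y = cos φ sin λ, z = sin φ).
The central angle between the endpoints is δ = arccos(p₁·p₂) ≈ 2.509 rad (143.7°).
Interpolate at f = 8/9 with slerp weights a = sin((1−f)δ)/sin δ ≈ 0.465, b = sin(fδ)/sin δ ≈ 1.337.
p = a·p₁ + b·p₂ ≈ (0.380, 0.491, 0.784); φ = arcsin(p_z) ≈ 51.61°, λ = atan2(p_y, p_x) ≈ 52.26°.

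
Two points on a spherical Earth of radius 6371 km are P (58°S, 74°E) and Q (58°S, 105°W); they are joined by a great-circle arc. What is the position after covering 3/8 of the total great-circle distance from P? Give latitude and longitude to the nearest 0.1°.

Convert each endpoint to a unit vector on the sphere (x = cos φ cos λ, y = cos φ sin λ, z = sin φ).
The central angle between the endpoints is δ = arccos(p₁·p₂) ≈ 1.117 rad (64.0°).
Interpolate at f = 3/8 with slerp weights a = sin((1−f)δ)/sin δ ≈ 0.715, b = sin(fδ)/sin δ ≈ 0.453.
p = a·p₁ + b·p₂ ≈ (0.042, 0.133, -0.990); φ = arcsin(p_z) ≈ -81.99°, λ = atan2(p_y, p_x) ≈ 72.28°.

≈ (82.0°S, 72.3°E)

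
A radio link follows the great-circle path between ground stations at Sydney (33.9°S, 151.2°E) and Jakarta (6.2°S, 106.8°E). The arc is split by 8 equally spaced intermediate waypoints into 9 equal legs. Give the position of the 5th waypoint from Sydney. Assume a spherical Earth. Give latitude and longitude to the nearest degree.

≈ (20°S, 125°E)

Convert each endpoint to a unit vector on the sphere (x = cos φ cos λ, y = cos φ sin λ, z = sin φ).
The central angle between the endpoints is δ = arccos(p₁·p₂) ≈ 0.863 rad (49.5°).
Interpolate at f = 5/9 with slerp weights a = sin((1−f)δ)/sin δ ≈ 0.493, b = sin(fδ)/sin δ ≈ 0.607.
p = a·p₁ + b·p₂ ≈ (-0.533, 0.775, -0.340); φ = arcsin(p_z) ≈ -19.90°, λ = atan2(p_y, p_x) ≈ 124.51°.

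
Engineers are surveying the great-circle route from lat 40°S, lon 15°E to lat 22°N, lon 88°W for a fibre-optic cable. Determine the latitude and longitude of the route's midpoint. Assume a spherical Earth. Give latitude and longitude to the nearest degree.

≈ lat 14°S, lon 43°W

Convert each endpoint to a unit vector on the sphere (x = cos φ cos λ, y = cos φ sin λ, z = sin φ).
The central angle between the endpoints is δ = arccos(p₁·p₂) ≈ 1.983 rad (113.6°).
Interpolate at f = 1/2 with slerp weights a = sin((1−f)δ)/sin δ ≈ 0.913, b = sin(fδ)/sin δ ≈ 0.913.
p = a·p₁ + b·p₂ ≈ (0.705, -0.665, -0.245); φ = arcsin(p_z) ≈ -14.18°, λ = atan2(p_y, p_x) ≈ -43.32°.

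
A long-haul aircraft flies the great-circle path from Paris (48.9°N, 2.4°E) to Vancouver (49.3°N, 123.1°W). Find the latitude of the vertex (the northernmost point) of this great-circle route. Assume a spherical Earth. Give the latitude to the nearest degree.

The great circle lies in the plane with unit normal n̂ = (p₁ × p₂)/|p₁ × p₂|.
Here n̂_z ≈ -0.369; the vertex latitude is φ_max = arccos|n̂_z| ≈ 68.4°.
Check via Clairaut: cos φ_max = |cos φ₁| · sin C = cos(48.9°)·sin(34.1°) ≈ 0.369, again giving ≈ 68.4°.

≈ 68°N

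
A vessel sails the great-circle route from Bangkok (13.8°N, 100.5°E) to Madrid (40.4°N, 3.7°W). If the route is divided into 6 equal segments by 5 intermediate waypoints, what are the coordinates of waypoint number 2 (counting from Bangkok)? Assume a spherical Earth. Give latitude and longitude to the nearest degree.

From cos δ = sin φ₁ sin φ₂ + cos φ₁ cos φ₂ cos Δλ, the central angle is δ ≈ 1.598 rad (91.5°).
Interpolate at f = 2/6 with slerp weights a = sin((1−f)δ)/sin δ ≈ 0.875, b = sin(fδ)/sin δ ≈ 0.508.
p = a·p₁ + b·p₂ ≈ (0.231, 0.811, 0.538); φ = arcsin(p_z) ≈ 32.54°, λ = atan2(p_y, p_x) ≈ 74.09°.

≈ 33°N, 74°E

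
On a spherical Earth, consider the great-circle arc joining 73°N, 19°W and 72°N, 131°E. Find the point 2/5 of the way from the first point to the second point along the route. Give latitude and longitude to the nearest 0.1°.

Convert each endpoint to a unit vector on the sphere (x = cos φ cos λ, y = cos φ sin λ, z = sin φ).
The central angle between the endpoints is δ = arccos(p₁·p₂) ≈ 0.589 rad (33.8°).
Interpolate at f = 2/5 with slerp weights a = sin((1−f)δ)/sin δ ≈ 0.623, b = sin(fδ)/sin δ ≈ 0.420.
p = a·p₁ + b·p₂ ≈ (0.087, 0.039, 0.995); φ = arcsin(p_z) ≈ 84.53°, λ = atan2(p_y, p_x) ≈ 23.97°.

≈ 84.5°N, 24.0°E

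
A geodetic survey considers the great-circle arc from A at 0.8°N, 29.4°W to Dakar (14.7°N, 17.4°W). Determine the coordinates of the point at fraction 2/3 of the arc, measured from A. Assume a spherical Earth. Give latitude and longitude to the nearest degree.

≈ 10°N, 21°W

Write both endpoints as unit vectors p₁, p₂ with components (cos φ cos λ, cos φ sin λ, sin φ).
The central angle between the endpoints is δ = arccos(p₁·p₂) ≈ 0.319 rad (18.3°).
Interpolate at f = 2/3 with slerp weights a = sin((1−f)δ)/sin δ ≈ 0.338, b = sin(fδ)/sin δ ≈ 0.673.
p = a·p₁ + b·p₂ ≈ (0.916, -0.361, 0.176); φ = arcsin(p_z) ≈ 10.11°, λ = atan2(p_y, p_x) ≈ -21.50°.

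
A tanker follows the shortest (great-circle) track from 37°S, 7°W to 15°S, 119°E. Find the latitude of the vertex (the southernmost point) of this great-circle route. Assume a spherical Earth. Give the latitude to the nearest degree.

The great circle lies in the plane with unit normal n̂ = (p₁ × p₂)/|p₁ × p₂|.
Here n̂_z ≈ +0.654; the vertex latitude is φ_max = arccos|n̂_z| ≈ 49.2°.

≈ 49°S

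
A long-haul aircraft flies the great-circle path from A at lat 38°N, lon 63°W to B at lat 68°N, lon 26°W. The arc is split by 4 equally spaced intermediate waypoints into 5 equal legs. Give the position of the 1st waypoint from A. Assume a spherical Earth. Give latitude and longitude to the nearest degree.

≈ lat 45°N, lon 59°W

The haversine formula gives a central angle δ ≈ 0.632 rad (36.2°) between the endpoints.
Interpolate at f = 1/5 with slerp weights a = sin((1−f)δ)/sin δ ≈ 0.820, b = sin(fδ)/sin δ ≈ 0.213.
p = a·p₁ + b·p₂ ≈ (0.365, -0.611, 0.703); φ = arcsin(p_z) ≈ 44.64°, λ = atan2(p_y, p_x) ≈ -59.12°.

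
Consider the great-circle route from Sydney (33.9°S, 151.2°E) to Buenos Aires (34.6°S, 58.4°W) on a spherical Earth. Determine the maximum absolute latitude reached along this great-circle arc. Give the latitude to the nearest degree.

≈ 69°S

The great circle lies in the plane with unit normal n̂ = (p₁ × p₂)/|p₁ × p₂|.
Here n̂_z ≈ +0.351; the vertex latitude is φ_max = arccos|n̂_z| ≈ 69.4°.
Check via Clairaut: cos φ_max = |cos φ₁| · sin C = cos(33.9°)·sin(155.0°) ≈ 0.351, again giving ≈ 69.4°.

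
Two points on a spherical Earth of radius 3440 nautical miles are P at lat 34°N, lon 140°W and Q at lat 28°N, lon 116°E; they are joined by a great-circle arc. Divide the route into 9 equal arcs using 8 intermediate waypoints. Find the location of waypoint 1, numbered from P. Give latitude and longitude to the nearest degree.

From cos δ = sin φ₁ sin φ₂ + cos φ₁ cos φ₂ cos Δλ, the central angle is δ ≈ 1.485 rad (85.1°).
Interpolate at f = 1/9 with slerp weights a = sin((1−f)δ)/sin δ ≈ 0.972, b = sin(fδ)/sin δ ≈ 0.165.
p = a·p₁ + b·p₂ ≈ (-0.681, -0.387, 0.621); φ = arcsin(p_z) ≈ 38.40°, λ = atan2(p_y, p_x) ≈ -150.38°.

≈ lat 38°N, lon 150°W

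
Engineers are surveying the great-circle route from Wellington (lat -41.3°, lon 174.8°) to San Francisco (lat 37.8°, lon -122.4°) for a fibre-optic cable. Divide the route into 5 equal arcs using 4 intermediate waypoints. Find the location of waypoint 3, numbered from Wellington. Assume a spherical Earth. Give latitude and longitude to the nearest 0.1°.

≈ lat 6.2°, lon -147.7°

Convert each endpoint to a unit vector on the sphere (x = cos φ cos λ, y = cos φ sin λ, z = sin φ).
The central angle between the endpoints is δ = arccos(p₁·p₂) ≈ 1.704 rad (97.7°).
Interpolate at f = 3/5 with slerp weights a = sin((1−f)δ)/sin δ ≈ 0.636, b = sin(fδ)/sin δ ≈ 0.861.
p = a·p₁ + b·p₂ ≈ (-0.840, -0.531, 0.108); φ = arcsin(p_z) ≈ 6.21°, λ = atan2(p_y, p_x) ≈ -147.70°.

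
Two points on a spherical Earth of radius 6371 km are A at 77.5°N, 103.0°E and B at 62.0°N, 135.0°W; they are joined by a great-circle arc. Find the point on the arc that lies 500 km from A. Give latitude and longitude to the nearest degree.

Convert each endpoint to a unit vector on the sphere (x = cos φ cos λ, y = cos φ sin λ, z = sin φ).
The central angle between the endpoints is δ = arccos(p₁·p₂) ≈ 0.630 rad (36.1°). The total great-circle distance is δ·R ≈ 0.630 × 6371 ≈ 4012 km, so the target fraction is f = 500/4012 ≈ 0.125.
Interpolate at f ≈ 0.125 with slerp weights a = sin((1−f)δ)/sin δ ≈ 0.889, b = sin(fδ)/sin δ ≈ 0.133.
p = a·p₁ + b·p₂ ≈ (-0.087, 0.143, 0.986); φ = arcsin(p_z) ≈ 80.33°, λ = atan2(p_y, p_x) ≈ 121.39°.

≈ 80°N, 121°E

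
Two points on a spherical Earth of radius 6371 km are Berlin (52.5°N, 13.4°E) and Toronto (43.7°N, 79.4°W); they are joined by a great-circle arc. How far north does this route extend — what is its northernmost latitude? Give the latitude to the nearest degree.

≈ 59°N

The great circle lies in the plane with unit normal n̂ = (p₁ × p₂)/|p₁ × p₂|.
Here n̂_z ≈ -0.517; the vertex latitude is φ_max = arccos|n̂_z| ≈ 58.9°.
Check via Clairaut: cos φ_max = |cos φ₁| · sin C = cos(52.5°)·sin(58.1°) ≈ 0.517, again giving ≈ 58.9°.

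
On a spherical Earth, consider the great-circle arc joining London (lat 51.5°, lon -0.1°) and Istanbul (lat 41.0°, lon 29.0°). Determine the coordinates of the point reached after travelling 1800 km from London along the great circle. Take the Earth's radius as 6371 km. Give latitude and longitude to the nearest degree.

From cos δ = sin φ₁ sin φ₂ + cos φ₁ cos φ₂ cos Δλ, the central angle is δ ≈ 0.393 rad (22.5°). The total great-circle distance is δ·R ≈ 0.393 × 6371 ≈ 2501 km, so the target fraction is f = 1800/2501 ≈ 0.720.
Interpolate at f ≈ 0.720 with slerp weights a = sin((1−f)δ)/sin δ ≈ 0.287, b = sin(fδ)/sin δ ≈ 0.729.
p = a·p₁ + b·p₂ ≈ (0.660, 0.266, 0.703); φ = arcsin(p_z) ≈ 44.65°, λ = atan2(p_y, p_x) ≈ 21.99°.

≈ lat 45°, lon 22°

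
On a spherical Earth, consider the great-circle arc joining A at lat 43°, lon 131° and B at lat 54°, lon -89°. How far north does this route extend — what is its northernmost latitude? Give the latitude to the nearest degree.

The great circle lies in the plane with unit normal n̂ = (p₁ × p₂)/|p₁ × p₂|.
Here n̂_z ≈ +0.283; the vertex latitude is φ_max = arccos|n̂_z| ≈ 73.5°.

≈ 74°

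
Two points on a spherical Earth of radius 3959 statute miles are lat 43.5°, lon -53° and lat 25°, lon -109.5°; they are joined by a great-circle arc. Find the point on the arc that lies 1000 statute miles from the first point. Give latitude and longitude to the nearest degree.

≈ lat 41°, lon -72°

From cos δ = sin φ₁ sin φ₂ + cos φ₁ cos φ₂ cos Δλ, the central angle is δ ≈ 0.858 rad (49.2°). The total great-circle distance is δ·R ≈ 0.858 × 3959 ≈ 3398 mi, so the target fraction is f = 1000/3398 ≈ 0.294.
Interpolate at f ≈ 0.294 with slerp weights a = sin((1−f)δ)/sin δ ≈ 0.752, b = sin(fδ)/sin δ ≈ 0.330.
p = a·p₁ + b·p₂ ≈ (0.229, -0.718, 0.657); φ = arcsin(p_z) ≈ 41.11°, λ = atan2(p_y, p_x) ≈ -72.35°.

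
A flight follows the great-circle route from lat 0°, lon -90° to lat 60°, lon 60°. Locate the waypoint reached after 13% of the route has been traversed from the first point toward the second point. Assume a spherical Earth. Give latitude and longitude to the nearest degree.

≈ lat 14°, lon -86°

From cos δ = sin φ₁ sin φ₂ + cos φ₁ cos φ₂ cos Δλ, the central angle is δ ≈ 2.019 rad (115.7°).
Interpolate at f = 0.13 with slerp weights a = sin((1−f)δ)/sin δ ≈ 1.090, b = sin(fδ)/sin δ ≈ 0.288.
p = a·p₁ + b·p₂ ≈ (0.072, -0.966, 0.249); φ = arcsin(p_z) ≈ 14.43°, λ = atan2(p_y, p_x) ≈ -85.74°.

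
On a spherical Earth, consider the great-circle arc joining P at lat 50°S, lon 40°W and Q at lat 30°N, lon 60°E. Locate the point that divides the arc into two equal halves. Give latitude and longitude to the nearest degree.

≈ lat 15°S, lon 20°E

Convert each endpoint to a unit vector on the sphere (x = cos φ cos λ, y = cos φ sin λ, z = sin φ).
The central angle between the endpoints is δ = arccos(p₁·p₂) ≈ 2.071 rad (118.7°).
Interpolate at f = 1/2 with slerp weights a = sin((1−f)δ)/sin δ ≈ 0.980, b = sin(fδ)/sin δ ≈ 0.980.
p = a·p₁ + b·p₂ ≈ (0.907, 0.330, -0.261); φ = arcsin(p_z) ≈ -15.12°, λ = atan2(p_y, p_x) ≈ 20.00°.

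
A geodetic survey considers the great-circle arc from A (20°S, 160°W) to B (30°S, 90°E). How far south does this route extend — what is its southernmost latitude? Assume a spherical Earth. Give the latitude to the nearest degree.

The great circle lies in the plane with unit normal n̂ = (p₁ × p₂)/|p₁ × p₂|.
Here n̂_z ≈ -0.769; the vertex latitude is φ_max = arccos|n̂_z| ≈ 39.7°.

≈ 40°S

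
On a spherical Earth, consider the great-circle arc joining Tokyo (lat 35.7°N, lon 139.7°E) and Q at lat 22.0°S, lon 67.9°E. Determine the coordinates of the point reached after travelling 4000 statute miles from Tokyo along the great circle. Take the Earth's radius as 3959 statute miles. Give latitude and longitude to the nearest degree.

From cos δ = sin φ₁ sin φ₂ + cos φ₁ cos φ₂ cos Δλ, the central angle is δ ≈ 1.554 rad (89.1°). The total great-circle distance is δ·R ≈ 1.554 × 3959 ≈ 6153 mi, so the target fraction is f = 4000/6153 ≈ 0.650.
Interpolate at f ≈ 0.650 with slerp weights a = sin((1−f)δ)/sin δ ≈ 0.518, b = sin(fδ)/sin δ ≈ 0.847.
p = a·p₁ + b·p₂ ≈ (-0.025, 1.000, -0.015); φ = arcsin(p_z) ≈ -0.88°, λ = atan2(p_y, p_x) ≈ 91.43°.

≈ lat 1°S, lon 91°E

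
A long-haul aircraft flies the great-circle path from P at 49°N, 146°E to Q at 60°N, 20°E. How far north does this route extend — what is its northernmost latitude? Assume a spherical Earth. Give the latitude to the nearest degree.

The great circle lies in the plane with unit normal n̂ = (p₁ × p₂)/|p₁ × p₂|.
Here n̂_z ≈ -0.299; the vertex latitude is φ_max = arccos|n̂_z| ≈ 72.6°.
Check via Clairaut: cos φ_max = |cos φ₁| · sin C = cos(49.0°)·sin(27.1°) ≈ 0.299, again giving ≈ 72.6°.

≈ 73°N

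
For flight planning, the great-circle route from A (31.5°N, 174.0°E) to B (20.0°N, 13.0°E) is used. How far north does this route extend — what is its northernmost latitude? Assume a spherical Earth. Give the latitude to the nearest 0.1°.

The great circle lies in the plane with unit normal n̂ = (p₁ × p₂)/|p₁ × p₂|.
Here n̂_z ≈ -0.320; the vertex latitude is φ_max = arccos|n̂_z| ≈ 71.3°.
Check via Clairaut: cos φ_max = |cos φ₁| · sin C = cos(31.5°)·sin(22.0°) ≈ 0.320, again giving ≈ 71.3°.

≈ 71.3°N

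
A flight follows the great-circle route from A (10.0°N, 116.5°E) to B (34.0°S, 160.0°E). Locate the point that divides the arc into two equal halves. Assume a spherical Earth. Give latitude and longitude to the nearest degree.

≈ (13°S, 136°E)

Convert each endpoint to a unit vector on the sphere (x = cos φ cos λ, y = cos φ sin λ, z = sin φ).
The central angle between the endpoints is δ = arccos(p₁·p₂) ≈ 1.053 rad (60.3°).
Interpolate at f = 1/2 with slerp weights a = sin((1−f)δ)/sin δ ≈ 0.578, b = sin(fδ)/sin δ ≈ 0.578.
p = a·p₁ + b·p₂ ≈ (-0.705, 0.674, -0.223); φ = arcsin(p_z) ≈ -12.88°, λ = atan2(p_y, p_x) ≈ 136.29°.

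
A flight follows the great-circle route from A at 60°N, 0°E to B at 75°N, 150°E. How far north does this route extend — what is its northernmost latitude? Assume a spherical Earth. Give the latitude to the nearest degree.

The great circle lies in the plane with unit normal n̂ = (p₁ × p₂)/|p₁ × p₂|.
Here n̂_z ≈ +0.094; the vertex latitude is φ_max = arccos|n̂_z| ≈ 84.6°.

≈ 85°N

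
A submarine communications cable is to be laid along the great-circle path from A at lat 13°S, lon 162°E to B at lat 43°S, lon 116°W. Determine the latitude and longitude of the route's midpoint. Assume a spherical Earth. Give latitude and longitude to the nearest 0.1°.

≈ lat 35.0°S, lon 164.1°W

The haversine formula gives a central angle δ ≈ 1.315 rad (75.4°) between the endpoints.
Interpolate at f = 1/2 with slerp weights a = sin((1−f)δ)/sin δ ≈ 0.632, b = sin(fδ)/sin δ ≈ 0.632.
p = a·p₁ + b·p₂ ≈ (-0.788, -0.225, -0.573); φ = arcsin(p_z) ≈ -34.96°, λ = atan2(p_y, p_x) ≈ -164.06°.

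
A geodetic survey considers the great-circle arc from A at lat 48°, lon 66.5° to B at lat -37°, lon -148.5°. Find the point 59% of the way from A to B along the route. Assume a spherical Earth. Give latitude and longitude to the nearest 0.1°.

≈ lat 7.0°, lon 164.1°

The haversine formula gives a central angle δ ≈ 2.657 rad (152.2°) between the endpoints.
Interpolate at f = 0.59 with slerp weights a = sin((1−f)δ)/sin δ ≈ 1.904, b = sin(fδ)/sin δ ≈ 2.148.
p = a·p₁ + b·p₂ ≈ (-0.955, 0.272, 0.122); φ = arcsin(p_z) ≈ 7.02°, λ = atan2(p_y, p_x) ≈ 164.10°.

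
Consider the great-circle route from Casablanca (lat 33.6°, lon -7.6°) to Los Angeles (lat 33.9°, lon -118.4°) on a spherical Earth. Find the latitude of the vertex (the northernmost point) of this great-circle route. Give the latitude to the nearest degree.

≈ 50°

The great circle lies in the plane with unit normal n̂ = (p₁ × p₂)/|p₁ × p₂|.
Here n̂_z ≈ -0.648; the vertex latitude is φ_max = arccos|n̂_z| ≈ 49.6°.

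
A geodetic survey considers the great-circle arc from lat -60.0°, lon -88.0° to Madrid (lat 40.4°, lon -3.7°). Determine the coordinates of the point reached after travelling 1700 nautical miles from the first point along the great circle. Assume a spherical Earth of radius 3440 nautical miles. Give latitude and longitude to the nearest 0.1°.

≈ lat -40.8°, lon -54.1°

From cos δ = sin φ₁ sin φ₂ + cos φ₁ cos φ₂ cos Δλ, the central angle is δ ≈ 2.122 rad (121.6°). The total great-circle distance is δ·R ≈ 2.122 × 3440 ≈ 7299 nmi, so the target fraction is f = 1700/7299 ≈ 0.233.
Interpolate at f ≈ 0.233 with slerp weights a = sin((1−f)δ)/sin δ ≈ 1.172, b = sin(fδ)/sin δ ≈ 0.557.
p = a·p₁ + b·p₂ ≈ (0.443, -0.613, -0.654); φ = arcsin(p_z) ≈ -40.84°, λ = atan2(p_y, p_x) ≈ -54.11°.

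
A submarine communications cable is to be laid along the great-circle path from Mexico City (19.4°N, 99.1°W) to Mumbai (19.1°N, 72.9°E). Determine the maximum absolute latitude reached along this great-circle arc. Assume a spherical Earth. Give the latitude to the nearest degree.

The great circle lies in the plane with unit normal n̂ = (p₁ × p₂)/|p₁ × p₂|.
Here n̂_z ≈ +0.196; the vertex latitude is φ_max = arccos|n̂_z| ≈ 78.7°.

≈ 79°N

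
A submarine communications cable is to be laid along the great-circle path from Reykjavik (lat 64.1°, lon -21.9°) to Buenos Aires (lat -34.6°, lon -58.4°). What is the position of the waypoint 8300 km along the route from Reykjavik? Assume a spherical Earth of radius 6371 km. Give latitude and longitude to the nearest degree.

From cos δ = sin φ₁ sin φ₂ + cos φ₁ cos φ₂ cos Δλ, the central angle is δ ≈ 1.794 rad (102.8°). The total great-circle distance is δ·R ≈ 1.794 × 6371 ≈ 11432 km, so the target fraction is f = 8300/11432 ≈ 0.726.
Interpolate at f ≈ 0.726 with slerp weights a = sin((1−f)δ)/sin δ ≈ 0.484, b = sin(fδ)/sin δ ≈ 0.989.
p = a·p₁ + b·p₂ ≈ (0.623, -0.772, -0.126); φ = arcsin(p_z) ≈ -7.24°, λ = atan2(p_y, p_x) ≈ -51.12°.

≈ lat -7°, lon -51°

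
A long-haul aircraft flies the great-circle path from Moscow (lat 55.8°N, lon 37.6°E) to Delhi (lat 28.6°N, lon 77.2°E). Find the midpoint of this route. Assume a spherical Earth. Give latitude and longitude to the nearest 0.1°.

≈ lat 43.9°N, lon 61.9°E

Write both endpoints as unit vectors p₁, p₂ with components (cos φ cos λ, cos φ sin λ, sin φ).
The central angle between the endpoints is δ = arccos(p₁·p₂) ≈ 0.682 rad (39.1°).
Interpolate at f = 1/2 with slerp weights a = sin((1−f)δ)/sin δ ≈ 0.531, b = sin(fδ)/sin δ ≈ 0.531.
p = a·p₁ + b·p₂ ≈ (0.339, 0.636, 0.693); φ = arcsin(p_z) ≈ 43.85°, λ = atan2(p_y, p_x) ≈ 61.92°.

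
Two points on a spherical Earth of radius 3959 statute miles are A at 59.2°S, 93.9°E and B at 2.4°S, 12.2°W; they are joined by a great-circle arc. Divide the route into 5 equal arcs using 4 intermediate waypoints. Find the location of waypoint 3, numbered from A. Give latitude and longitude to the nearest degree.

≈ 35°S, 10°E

Write both endpoints as unit vectors p₁, p₂ with components (cos φ cos λ, cos φ sin λ, sin φ).
The central angle between the endpoints is δ = arccos(p₁·p₂) ≈ 1.677 rad (96.1°).
Interpolate at f = 3/5 with slerp weights a = sin((1−f)δ)/sin δ ≈ 0.625, b = sin(fδ)/sin δ ≈ 0.850.
p = a·p₁ + b·p₂ ≈ (0.808, 0.140, -0.573); φ = arcsin(p_z) ≈ -34.93°, λ = atan2(p_y, p_x) ≈ 9.83°.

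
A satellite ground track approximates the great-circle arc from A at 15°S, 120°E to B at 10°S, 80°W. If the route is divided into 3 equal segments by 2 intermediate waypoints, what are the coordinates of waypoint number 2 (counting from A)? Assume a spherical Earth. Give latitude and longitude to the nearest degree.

Convert each endpoint to a unit vector on the sphere (x = cos φ cos λ, y = cos φ sin λ, z = sin φ).
The central angle between the endpoints is δ = arccos(p₁·p₂) ≈ 2.585 rad (148.1°).
Interpolate at f = 2/3 with slerp weights a = sin((1−f)δ)/sin δ ≈ 1.436, b = sin(fδ)/sin δ ≈ 1.870.
p = a·p₁ + b·p₂ ≈ (-0.374, -0.613, -0.696); φ = arcsin(p_z) ≈ -44.14°, λ = atan2(p_y, p_x) ≈ -121.38°.

≈ 44°S, 121°W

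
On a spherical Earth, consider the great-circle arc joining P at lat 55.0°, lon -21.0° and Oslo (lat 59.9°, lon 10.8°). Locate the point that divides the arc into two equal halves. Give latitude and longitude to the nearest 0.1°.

≈ lat 58.5°, lon -6.2°

Convert each endpoint to a unit vector on the sphere (x = cos φ cos λ, y = cos φ sin λ, z = sin φ).
The central angle between the endpoints is δ = arccos(p₁·p₂) ≈ 0.307 rad (17.6°).
Interpolate at f = 1/2 with slerp weights a = sin((1−f)δ)/sin δ ≈ 0.506, b = sin(fδ)/sin δ ≈ 0.506.
p = a·p₁ + b·p₂ ≈ (0.520, -0.056, 0.852); φ = arcsin(p_z) ≈ 58.45°, λ = atan2(p_y, p_x) ≈ -6.19°.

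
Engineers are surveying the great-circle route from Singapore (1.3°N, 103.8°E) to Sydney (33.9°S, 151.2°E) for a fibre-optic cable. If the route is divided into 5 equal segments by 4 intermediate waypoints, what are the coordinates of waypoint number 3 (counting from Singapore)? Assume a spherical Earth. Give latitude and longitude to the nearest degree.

Convert each endpoint to a unit vector on the sphere (x = cos φ cos λ, y = cos φ sin λ, z = sin φ).
The central angle between the endpoints is δ = arccos(p₁·p₂) ≈ 0.990 rad (56.7°).
Interpolate at f = 3/5 with slerp weights a = sin((1−f)δ)/sin δ ≈ 0.461, b = sin(fδ)/sin δ ≈ 0.669.
p = a·p₁ + b·p₂ ≈ (-0.597, 0.716, -0.363); φ = arcsin(p_z) ≈ -21.28°, λ = atan2(p_y, p_x) ≈ 129.83°.

≈ 21°S, 130°E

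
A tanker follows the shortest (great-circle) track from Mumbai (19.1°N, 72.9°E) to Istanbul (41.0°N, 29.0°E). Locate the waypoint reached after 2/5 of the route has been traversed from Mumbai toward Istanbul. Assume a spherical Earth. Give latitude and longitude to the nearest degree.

≈ 30°N, 58°E

Convert each endpoint to a unit vector on the sphere (x = cos φ cos λ, y = cos φ sin λ, z = sin φ).
The central angle between the endpoints is δ = arccos(p₁·p₂) ≈ 0.755 rad (43.2°).
Interpolate at f = 2/5 with slerp weights a = sin((1−f)δ)/sin δ ≈ 0.639, b = sin(fδ)/sin δ ≈ 0.434.
p = a·p₁ + b·p₂ ≈ (0.464, 0.736, 0.494); φ = arcsin(p_z) ≈ 29.58°, λ = atan2(p_y, p_x) ≈ 57.76°.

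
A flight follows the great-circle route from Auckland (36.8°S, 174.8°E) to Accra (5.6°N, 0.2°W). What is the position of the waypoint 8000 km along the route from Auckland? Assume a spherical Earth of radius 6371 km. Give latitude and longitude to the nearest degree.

≈ 69°S, 22°E

The haversine formula gives a central angle δ ≈ 2.591 rad (148.5°) between the endpoints. The total great-circle distance is δ·R ≈ 2.591 × 6371 ≈ 16509 km, so the target fraction is f = 8000/16509 ≈ 0.485.
Interpolate at f ≈ 0.485 with slerp weights a = sin((1−f)δ)/sin δ ≈ 1.859, b = sin(fδ)/sin δ ≈ 1.818.
p = a·p₁ + b·p₂ ≈ (0.326, 0.129, -0.936); φ = arcsin(p_z) ≈ -69.46°, λ = atan2(p_y, p_x) ≈ 21.50°.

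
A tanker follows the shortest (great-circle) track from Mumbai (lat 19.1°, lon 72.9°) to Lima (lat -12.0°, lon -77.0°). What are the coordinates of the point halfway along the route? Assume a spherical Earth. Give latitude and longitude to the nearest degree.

≈ lat 13°, lon -6°

Convert each endpoint to a unit vector on the sphere (x = cos φ cos λ, y = cos φ sin λ, z = sin φ).
The central angle between the endpoints is δ = arccos(p₁·p₂) ≈ 2.621 rad (150.2°).
Interpolate at f = 1/2 with slerp weights a = sin((1−f)δ)/sin δ ≈ 1.944, b = sin(fδ)/sin δ ≈ 1.944.
p = a·p₁ + b·p₂ ≈ (0.968, -0.097, 0.232); φ = arcsin(p_z) ≈ 13.41°, λ = atan2(p_y, p_x) ≈ -5.72°.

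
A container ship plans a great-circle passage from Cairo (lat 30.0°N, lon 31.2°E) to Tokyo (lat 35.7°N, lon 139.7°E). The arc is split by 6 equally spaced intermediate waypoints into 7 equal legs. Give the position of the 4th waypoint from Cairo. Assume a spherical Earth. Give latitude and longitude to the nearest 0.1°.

≈ lat 48.0°N, lon 92.1°E

Convert each endpoint to a unit vector on the sphere (x = cos φ cos λ, y = cos φ sin λ, z = sin φ).
The central angle between the endpoints is δ = arccos(p₁·p₂) ≈ 1.502 rad (86.1°).
Interpolate at f = 4/7 with slerp weights a = sin((1−f)δ)/sin δ ≈ 0.602, b = sin(fδ)/sin δ ≈ 0.759.
p = a·p₁ + b·p₂ ≈ (-0.024, 0.668, 0.743); φ = arcsin(p_z) ≈ 48.03°, λ = atan2(p_y, p_x) ≈ 92.07°.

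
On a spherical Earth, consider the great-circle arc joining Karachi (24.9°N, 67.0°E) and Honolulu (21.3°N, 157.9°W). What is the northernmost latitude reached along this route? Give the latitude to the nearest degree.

The great circle lies in the plane with unit normal n̂ = (p₁ × p₂)/|p₁ × p₂|.
Here n̂_z ≈ +0.666; the vertex latitude is φ_max = arccos|n̂_z| ≈ 48.2°.
Check via Clairaut: cos φ_max = |cos φ₁| · sin C = cos(24.9°)·sin(47.3°) ≈ 0.666, again giving ≈ 48.2°.

≈ 48°N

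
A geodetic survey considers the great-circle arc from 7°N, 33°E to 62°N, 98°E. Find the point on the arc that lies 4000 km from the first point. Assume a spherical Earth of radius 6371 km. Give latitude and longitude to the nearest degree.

Write both endpoints as unit vectors p₁, p₂ with components (cos φ cos λ, cos φ sin λ, sin φ).
The central angle between the endpoints is δ = arccos(p₁·p₂) ≈ 1.261 rad (72.3°). The total great-circle distance is δ·R ≈ 1.261 × 6371 ≈ 8036 km, so the target fraction is f = 4000/8036 ≈ 0.498.
Interpolate at f ≈ 0.498 with slerp weights a = sin((1−f)δ)/sin δ ≈ 0.621, b = sin(fδ)/sin δ ≈ 0.617.
p = a·p₁ + b·p₂ ≈ (0.477, 0.623, 0.620); φ = arcsin(p_z) ≈ 38.33°, λ = atan2(p_y, p_x) ≈ 52.54°.

≈ 38°N, 53°E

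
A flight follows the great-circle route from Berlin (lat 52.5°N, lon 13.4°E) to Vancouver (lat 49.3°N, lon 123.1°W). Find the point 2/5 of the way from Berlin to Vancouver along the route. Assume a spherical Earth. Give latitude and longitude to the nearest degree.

≈ lat 72°N, lon 35°W

Convert each endpoint to a unit vector on the sphere (x = cos φ cos λ, y = cos φ sin λ, z = sin φ).
The central angle between the endpoints is δ = arccos(p₁·p₂) ≈ 1.252 rad (71.7°).
Interpolate at f = 2/5 with slerp weights a = sin((1−f)δ)/sin δ ≈ 0.719, b = sin(fδ)/sin δ ≈ 0.506.
p = a·p₁ + b·p₂ ≈ (0.246, -0.175, 0.953); φ = arcsin(p_z) ≈ 72.46°, λ = atan2(p_y, p_x) ≈ -35.44°.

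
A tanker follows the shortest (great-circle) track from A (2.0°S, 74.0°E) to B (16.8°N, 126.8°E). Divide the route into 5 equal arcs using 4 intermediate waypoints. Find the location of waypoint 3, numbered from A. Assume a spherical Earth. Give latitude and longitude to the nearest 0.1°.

From cos δ = sin φ₁ sin φ₂ + cos φ₁ cos φ₂ cos Δλ, the central angle is δ ≈ 0.966 rad (55.4°).
Interpolate at f = 3/5 with slerp weights a = sin((1−f)δ)/sin δ ≈ 0.458, b = sin(fδ)/sin δ ≈ 0.666.
p = a·p₁ + b·p₂ ≈ (-0.256, 0.951, 0.176); φ = arcsin(p_z) ≈ 10.16°, λ = atan2(p_y, p_x) ≈ 105.05°.

≈ (10.2°N, 105.1°E)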